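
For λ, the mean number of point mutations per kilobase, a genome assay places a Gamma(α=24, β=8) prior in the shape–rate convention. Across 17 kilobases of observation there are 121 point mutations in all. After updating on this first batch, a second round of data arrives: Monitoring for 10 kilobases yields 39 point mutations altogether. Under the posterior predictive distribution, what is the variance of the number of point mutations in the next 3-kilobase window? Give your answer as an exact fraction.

Total count 121 over total exposure 17 kilobases.
After the first batch: Gamma(24 + 121, 8 + 17) = Gamma(145, 25).
Total count 39 over total exposure 10 kilobases.
After the second batch: Gamma(145 + 39, 25 + 10) = Gamma(184, 35).
The posterior predictive for a window of length T is Negative Binomial with variance T·α'·(β'+T)/β'² = 3·184·38/1225 = 20976/1225.

20976/1225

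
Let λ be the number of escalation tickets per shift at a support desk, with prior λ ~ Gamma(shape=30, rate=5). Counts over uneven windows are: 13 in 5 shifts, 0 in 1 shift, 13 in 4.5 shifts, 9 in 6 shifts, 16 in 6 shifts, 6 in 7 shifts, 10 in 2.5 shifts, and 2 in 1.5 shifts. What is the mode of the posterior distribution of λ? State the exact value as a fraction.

Total count: 13 + 0 + 13 + 9 + 16 + 6 + 10 + 2 = 69.
Total exposure: 5 + 1 + 4.5 + 6 + 6 + 7 + 2.5 + 1.5 = 33.5 shifts.
Posterior: α' = 30 + 69 = 99, β' = 5 + 33.5 = 77/2.
Posterior mode = (α'−1)/β' = 98/(77/2) = 28/11.

28/11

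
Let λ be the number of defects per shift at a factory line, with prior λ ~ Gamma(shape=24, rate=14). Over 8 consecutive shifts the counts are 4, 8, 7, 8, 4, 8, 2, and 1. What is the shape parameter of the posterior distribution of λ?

Total count: 4 + 8 + 7 + 8 + 4 + 8 + 2 + 1 = 42.
Total exposure: 8 shifts.
Posterior: α' = 24 + 42 = 66, β' = 14 + 8 = 22.

66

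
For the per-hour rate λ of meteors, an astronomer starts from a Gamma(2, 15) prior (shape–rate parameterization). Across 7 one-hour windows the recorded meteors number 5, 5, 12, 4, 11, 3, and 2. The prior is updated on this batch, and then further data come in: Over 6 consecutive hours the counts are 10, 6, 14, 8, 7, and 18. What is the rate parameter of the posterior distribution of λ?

Total count: 5 + 5 + 12 + 4 + 11 + 3 + 2 = 42.
Total exposure: 7 hours.
After the first batch: Gamma(2 + 42, 15 + 7) = Gamma(44, 22).
Total count: 10 + 6 + 14 + 8 + 7 + 18 = 63.
Total exposure: 6 hours.
After the second batch: Gamma(44 + 63, 22 + 6) = Gamma(107, 28).

28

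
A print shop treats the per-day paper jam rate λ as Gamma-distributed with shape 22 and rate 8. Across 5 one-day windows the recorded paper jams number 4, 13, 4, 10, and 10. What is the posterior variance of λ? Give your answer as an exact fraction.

63/169

Total count: 4 + 13 + 4 + 10 + 10 = 41.
Total exposure: 5 days.
Gamma(α, β) with Poisson data over total exposure Σt gives posterior Gamma(α+Σx, β+Σt) = Gamma(63, 13).
Posterior variance = α'/β'² = 63/169.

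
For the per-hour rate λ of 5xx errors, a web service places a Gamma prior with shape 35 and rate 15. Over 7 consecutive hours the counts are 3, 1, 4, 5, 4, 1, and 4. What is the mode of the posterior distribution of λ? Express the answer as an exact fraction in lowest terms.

28/11

Total count: 3 + 1 + 4 + 5 + 4 + 1 + 4 = 22.
Total exposure: 7 hours.
The Gamma prior is conjugate for the Poisson rate, so λ | data ~ Gamma(35+22, 15+7) = Gamma(57, 22).
Posterior mode = (α'−1)/β' = 56/22 = 28/11.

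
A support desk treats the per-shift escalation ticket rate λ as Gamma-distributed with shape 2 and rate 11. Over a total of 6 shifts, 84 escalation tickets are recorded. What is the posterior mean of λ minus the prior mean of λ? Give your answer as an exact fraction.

Total count 84 over total exposure 6 shifts.
Conjugate update: add total count to the shape and total exposure to the rate, giving Gamma(86, 17).
Posterior mean = 86/17 = 86/17; prior mean = 2/11 = 2/11. Difference = 86/17 − 2/11 = 912/187.

912/187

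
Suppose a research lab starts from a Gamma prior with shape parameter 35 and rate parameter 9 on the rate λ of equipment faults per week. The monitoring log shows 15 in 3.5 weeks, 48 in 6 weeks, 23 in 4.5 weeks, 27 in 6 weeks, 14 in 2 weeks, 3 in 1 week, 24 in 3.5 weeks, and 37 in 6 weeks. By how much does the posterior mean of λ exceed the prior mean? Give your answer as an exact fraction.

Total count: 15 + 48 + 23 + 27 + 14 + 3 + 24 + 37 = 191.
Total exposure: 3.5 + 6 + 4.5 + 6 + 2 + 1 + 3.5 + 6 = 32.5 weeks.
Posterior: α' = 35 + 191 = 226, β' = 9 + 32.5 = 83/2.
Posterior mean = 226/(83/2) = 452/83; prior mean = 35/9 = 35/9. Difference = 452/83 − 35/9 = 1163/747.

1163/747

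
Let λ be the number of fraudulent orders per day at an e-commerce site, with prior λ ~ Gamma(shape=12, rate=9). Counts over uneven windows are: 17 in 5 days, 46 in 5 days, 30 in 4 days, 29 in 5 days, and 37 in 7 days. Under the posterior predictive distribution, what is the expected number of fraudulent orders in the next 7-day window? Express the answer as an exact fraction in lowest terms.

171/5

Total count: 17 + 46 + 30 + 29 + 37 = 159.
Total exposure: 5 + 5 + 4 + 5 + 7 = 26 days.
Gamma(α, β) with Poisson data over total exposure Σt gives posterior Gamma(α+Σx, β+Σt) = Gamma(171, 35).
Predictive mean over a 7-day window = T·E[λ|data] = 7·171/35 = 171/5.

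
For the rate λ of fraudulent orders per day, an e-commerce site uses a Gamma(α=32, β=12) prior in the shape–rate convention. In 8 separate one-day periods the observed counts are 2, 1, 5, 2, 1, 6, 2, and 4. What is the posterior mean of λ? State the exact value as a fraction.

11/4

Total count: 2 + 1 + 5 + 2 + 1 + 6 + 2 + 4 = 23.
Total exposure: 8 days.
Posterior: α' = 32 + 23 = 55, β' = 12 + 8 = 20.
Posterior mean = α'/β' = 55/20 = 11/4.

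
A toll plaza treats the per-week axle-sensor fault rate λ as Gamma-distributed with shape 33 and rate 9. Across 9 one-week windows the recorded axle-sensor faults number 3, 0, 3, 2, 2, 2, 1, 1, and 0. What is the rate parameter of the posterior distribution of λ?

18

Total count: 3 + 0 + 3 + 2 + 2 + 2 + 1 + 1 + 0 = 14.
Total exposure: 9 weeks.
Gamma(α, β) with Poisson data over total exposure Σt gives posterior Gamma(α+Σx, β+Σt) = Gamma(47, 18).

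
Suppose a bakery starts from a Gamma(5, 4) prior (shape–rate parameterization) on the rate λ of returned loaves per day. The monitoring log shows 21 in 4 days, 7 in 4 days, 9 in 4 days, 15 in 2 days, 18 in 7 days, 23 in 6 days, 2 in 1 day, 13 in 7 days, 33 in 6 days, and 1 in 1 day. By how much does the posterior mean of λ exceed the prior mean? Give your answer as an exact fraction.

179/92

Total count: 21 + 7 + 9 + 15 + 18 + 23 + 2 + 13 + 33 + 1 = 142.
Total exposure: 4 + 4 + 4 + 2 + 7 + 6 + 1 + 7 + 6 + 1 = 42 days.
Posterior: α' = 5 + 142 = 147, β' = 4 + 42 = 46.
Posterior mean = 147/46 = 147/46; prior mean = 5/4 = 5/4. Difference = 147/46 − 5/4 = 179/92.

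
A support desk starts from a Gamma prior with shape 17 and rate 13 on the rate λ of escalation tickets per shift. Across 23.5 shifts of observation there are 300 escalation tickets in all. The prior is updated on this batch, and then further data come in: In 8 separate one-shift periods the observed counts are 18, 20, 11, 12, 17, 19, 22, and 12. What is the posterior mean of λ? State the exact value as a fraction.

896/89

Total count 300 over total exposure 23.5 shifts.
After the first batch: Gamma(17 + 300, 13 + 23.5) = Gamma(317, 73/2).
Total count: 18 + 20 + 11 + 12 + 17 + 19 + 22 + 12 = 131.
Total exposure: 8 shifts.
After the second batch: Gamma(317 + 131, 73/2 + 8) = Gamma(448, 89/2).
Posterior mean = α'/β' = 448/(89/2) = 896/89.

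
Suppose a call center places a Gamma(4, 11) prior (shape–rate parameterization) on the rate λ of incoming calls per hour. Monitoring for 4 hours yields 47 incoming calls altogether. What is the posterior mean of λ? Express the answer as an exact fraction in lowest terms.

Total count 47 over total exposure 4 hours.
Gamma(α, β) with Poisson data over total exposure Σt gives posterior Gamma(α+Σx, β+Σt) = Gamma(51, 15).
Posterior mean = α'/β' = 51/15 = 17/5.

17/5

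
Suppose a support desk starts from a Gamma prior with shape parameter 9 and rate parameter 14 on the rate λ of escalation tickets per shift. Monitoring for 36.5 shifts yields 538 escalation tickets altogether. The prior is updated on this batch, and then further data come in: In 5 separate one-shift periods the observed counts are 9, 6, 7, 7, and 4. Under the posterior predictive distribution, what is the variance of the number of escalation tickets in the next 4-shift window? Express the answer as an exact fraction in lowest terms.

552160/12321

Total count 538 over total exposure 36.5 shifts.
After the first batch: Gamma(9 + 538, 14 + 36.5) = Gamma(547, 101/2).
Total count: 9 + 6 + 7 + 7 + 4 = 33.
Total exposure: 5 shifts.
After the second batch: Gamma(547 + 33, 101/2 + 5) = Gamma(580, 111/2).
The posterior predictive for a window of length T is Negative Binomial with variance T·α'·(β'+T)/β'² = 4·580·(119/2)/(12321/4) = 552160/12321.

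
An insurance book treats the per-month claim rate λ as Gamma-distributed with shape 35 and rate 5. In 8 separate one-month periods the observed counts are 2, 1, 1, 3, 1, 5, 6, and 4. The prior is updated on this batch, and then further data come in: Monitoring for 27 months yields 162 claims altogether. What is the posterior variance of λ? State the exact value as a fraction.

Total count: 2 + 1 + 1 + 3 + 1 + 5 + 6 + 4 = 23.
Total exposure: 8 months.
After the first batch: Gamma(35 + 23, 5 + 8) = Gamma(58, 13).
Total count 162 over total exposure 27 months.
After the second batch: Gamma(58 + 162, 13 + 27) = Gamma(220, 40).
Posterior variance = α'/β'² = 220/1600 = 11/80.

11/80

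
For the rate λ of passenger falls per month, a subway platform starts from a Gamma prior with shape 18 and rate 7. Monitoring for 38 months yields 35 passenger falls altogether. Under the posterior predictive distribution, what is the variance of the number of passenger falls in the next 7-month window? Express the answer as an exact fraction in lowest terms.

Total count 35 over total exposure 38 months.
Posterior: α' = 18 + 35 = 53, β' = 7 + 38 = 45.
The posterior predictive for a window of length T is Negative Binomial with variance T·α'·(β'+T)/β'² = 7·53·52/2025 = 19292/2025.

19292/2025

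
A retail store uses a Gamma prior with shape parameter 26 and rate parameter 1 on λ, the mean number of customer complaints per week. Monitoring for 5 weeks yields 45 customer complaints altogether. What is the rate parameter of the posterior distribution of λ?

Total count 45 over total exposure 5 weeks.
The Gamma prior is conjugate for the Poisson rate, so λ | data ~ Gamma(26+45, 1+5) = Gamma(71, 6).

6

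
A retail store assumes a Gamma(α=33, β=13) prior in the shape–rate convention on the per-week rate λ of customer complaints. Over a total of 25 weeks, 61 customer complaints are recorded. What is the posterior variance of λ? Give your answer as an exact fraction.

Total count 61 over total exposure 25 weeks.
Conjugate update: add total count to the shape and total exposure to the rate, giving Gamma(94, 38).
Posterior variance = α'/β'² = 94/1444 = 47/722.

47/722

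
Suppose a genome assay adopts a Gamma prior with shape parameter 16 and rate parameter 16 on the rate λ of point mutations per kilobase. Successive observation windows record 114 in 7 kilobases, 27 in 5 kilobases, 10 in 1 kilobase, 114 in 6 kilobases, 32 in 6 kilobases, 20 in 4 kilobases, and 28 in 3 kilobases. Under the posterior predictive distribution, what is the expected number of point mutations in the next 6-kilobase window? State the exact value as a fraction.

Total count: 114 + 27 + 10 + 114 + 32 + 20 + 28 = 345.
Total exposure: 7 + 5 + 1 + 6 + 6 + 4 + 3 = 32 kilobases.
Gamma(α, β) with Poisson data over total exposure Σt gives posterior Gamma(α+Σx, β+Σt) = Gamma(361, 48).
Predictive mean over a 6-kilobase window = T·E[λ|data] = 6·361/48 = 361/8.

361/8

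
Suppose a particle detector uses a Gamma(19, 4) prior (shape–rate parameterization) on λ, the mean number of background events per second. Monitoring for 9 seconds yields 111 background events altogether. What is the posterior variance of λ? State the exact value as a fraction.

10/13

Total count 111 over total exposure 9 seconds.
Conjugate update: add total count to the shape and total exposure to the rate, giving Gamma(130, 13).
Posterior variance = α'/β'² = 130/169 = 10/13.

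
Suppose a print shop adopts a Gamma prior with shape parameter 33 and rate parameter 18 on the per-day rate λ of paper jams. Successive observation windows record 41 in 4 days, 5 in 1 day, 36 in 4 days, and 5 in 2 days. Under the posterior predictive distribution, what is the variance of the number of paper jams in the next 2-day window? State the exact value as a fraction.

7440/841

Total count: 41 + 5 + 36 + 5 = 87.
Total exposure: 4 + 1 + 4 + 2 = 11 days.
By Gamma–Poisson conjugacy, the posterior is Gamma(α + Σx, β + Σt) = Gamma(33 + 87, 18 + 11) = Gamma(120, 29).
The posterior predictive for a window of length T is Negative Binomial with variance T·α'·(β'+T)/β'² = 2·120·31/841 = 7440/841.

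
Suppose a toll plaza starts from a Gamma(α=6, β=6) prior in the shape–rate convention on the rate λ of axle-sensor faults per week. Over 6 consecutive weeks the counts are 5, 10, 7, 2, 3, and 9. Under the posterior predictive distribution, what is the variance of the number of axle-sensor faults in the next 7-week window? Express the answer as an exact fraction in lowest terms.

Total count: 5 + 10 + 7 + 2 + 3 + 9 = 36.
Total exposure: 6 weeks.
Posterior: α' = 6 + 36 = 42, β' = 6 + 6 = 12.
The posterior predictive for a window of length T is Negative Binomial with variance T·α'·(β'+T)/β'² = 7·42·19/144 = 931/24.

931/24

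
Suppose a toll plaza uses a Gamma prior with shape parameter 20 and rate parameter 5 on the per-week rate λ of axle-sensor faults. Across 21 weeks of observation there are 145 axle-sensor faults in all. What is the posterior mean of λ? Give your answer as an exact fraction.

Total count 145 over total exposure 21 weeks.
By Gamma–Poisson conjugacy, the posterior is Gamma(α + Σx, β + Σt) = Gamma(20 + 145, 5 + 21) = Gamma(165, 26).
Posterior mean = α'/β' = 165/26.

165/26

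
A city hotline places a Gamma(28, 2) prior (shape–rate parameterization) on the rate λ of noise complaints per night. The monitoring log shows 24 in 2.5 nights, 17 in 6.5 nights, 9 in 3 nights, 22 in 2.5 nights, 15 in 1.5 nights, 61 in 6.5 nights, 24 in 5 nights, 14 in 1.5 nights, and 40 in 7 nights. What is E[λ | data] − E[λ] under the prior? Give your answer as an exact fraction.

Total count: 24 + 17 + 9 + 22 + 15 + 61 + 24 + 14 + 40 = 226.
Total exposure: 2.5 + 6.5 + 3 + 2.5 + 1.5 + 6.5 + 5 + 1.5 + 7 = 36 nights.
Posterior: α' = 28 + 226 = 254, β' = 2 + 36 = 38.
Posterior mean = 254/38 = 127/19; prior mean = 28/2 = 14. Difference = 127/19 − 14 = -139/19.

-139/19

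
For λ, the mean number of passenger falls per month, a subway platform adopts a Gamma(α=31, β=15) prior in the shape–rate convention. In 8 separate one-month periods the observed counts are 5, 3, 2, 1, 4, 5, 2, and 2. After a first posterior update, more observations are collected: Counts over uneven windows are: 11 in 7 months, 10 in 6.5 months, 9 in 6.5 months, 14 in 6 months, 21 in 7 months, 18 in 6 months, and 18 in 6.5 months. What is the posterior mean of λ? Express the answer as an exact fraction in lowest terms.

Total count: 5 + 3 + 2 + 1 + 4 + 5 + 2 + 2 = 24.
Total exposure: 8 months.
After the first batch: Gamma(31 + 24, 15 + 8) = Gamma(55, 23).
Total count: 11 + 10 + 9 + 14 + 21 + 18 + 18 = 101.
Total exposure: 7 + 6.5 + 6.5 + 6 + 7 + 6 + 6.5 = 45.5 months.
After the second batch: Gamma(55 + 101, 23 + 45.5) = Gamma(156, 137/2).
Posterior mean = α'/β' = 156/(137/2) = 312/137.

312/137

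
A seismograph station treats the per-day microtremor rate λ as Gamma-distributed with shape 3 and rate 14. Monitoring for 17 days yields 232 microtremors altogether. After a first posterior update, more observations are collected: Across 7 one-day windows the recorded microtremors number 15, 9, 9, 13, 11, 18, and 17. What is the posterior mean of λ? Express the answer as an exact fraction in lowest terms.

327/38

Total count 232 over total exposure 17 days.
After the first batch: Gamma(3 + 232, 14 + 17) = Gamma(235, 31).
Total count: 15 + 9 + 9 + 13 + 11 + 18 + 17 = 92.
Total exposure: 7 days.
After the second batch: Gamma(235 + 92, 31 + 7) = Gamma(327, 38).
Posterior mean = α'/β' = 327/38.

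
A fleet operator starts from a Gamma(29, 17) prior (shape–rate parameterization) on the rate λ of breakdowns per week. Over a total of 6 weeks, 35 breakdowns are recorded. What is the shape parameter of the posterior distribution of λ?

64

Total count 35 over total exposure 6 weeks.
Posterior: α' = 29 + 35 = 64, β' = 17 + 6 = 23.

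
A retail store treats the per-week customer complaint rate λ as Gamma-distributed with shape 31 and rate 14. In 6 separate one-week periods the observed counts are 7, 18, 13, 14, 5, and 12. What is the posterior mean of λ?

Total count: 7 + 18 + 13 + 14 + 5 + 12 = 69.
Total exposure: 6 weeks.
The Gamma prior is conjugate for the Poisson rate, so λ | data ~ Gamma(31+69, 14+6) = Gamma(100, 20).
Posterior mean = α'/β' = 100/20 = 5.

5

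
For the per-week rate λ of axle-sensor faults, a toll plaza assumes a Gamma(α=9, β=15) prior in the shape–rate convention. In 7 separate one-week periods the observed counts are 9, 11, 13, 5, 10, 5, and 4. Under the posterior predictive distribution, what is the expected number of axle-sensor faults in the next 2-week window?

6

Total count: 9 + 11 + 13 + 5 + 10 + 5 + 4 = 57.
Total exposure: 7 weeks.
The Gamma prior is conjugate for the Poisson rate, so λ | data ~ Gamma(9+57, 15+7) = Gamma(66, 22).
Predictive mean over a 2-week window = T·E[λ|data] = 2·66/22 = 6.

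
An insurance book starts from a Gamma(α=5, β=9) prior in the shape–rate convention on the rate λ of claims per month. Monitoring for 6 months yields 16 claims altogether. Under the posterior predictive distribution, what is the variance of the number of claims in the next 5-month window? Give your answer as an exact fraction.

28/3

Total count 16 over total exposure 6 months.
Posterior: α' = 5 + 16 = 21, β' = 9 + 6 = 15.
The posterior predictive for a window of length T is Negative Binomial with variance T·α'·(β'+T)/β'² = 5·21·20/225 = 28/3.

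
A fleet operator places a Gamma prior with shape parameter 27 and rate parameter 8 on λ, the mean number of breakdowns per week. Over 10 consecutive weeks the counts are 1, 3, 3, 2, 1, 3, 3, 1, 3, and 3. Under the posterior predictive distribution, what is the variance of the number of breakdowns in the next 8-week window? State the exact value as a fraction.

2600/81

Total count: 1 + 3 + 3 + 2 + 1 + 3 + 3 + 1 + 3 + 3 = 23.
Total exposure: 10 weeks.
By Gamma–Poisson conjugacy, the posterior is Gamma(α + Σx, β + Σt) = Gamma(27 + 23, 8 + 10) = Gamma(50, 18).
The posterior predictive for a window of length T is Negative Binomial with variance T·α'·(β'+T)/β'² = 8·50·26/324 = 2600/81.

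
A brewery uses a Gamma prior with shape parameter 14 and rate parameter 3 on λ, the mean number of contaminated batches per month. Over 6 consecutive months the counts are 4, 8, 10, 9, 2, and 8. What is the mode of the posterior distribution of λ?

Total count: 4 + 8 + 10 + 9 + 2 + 8 = 41.
Total exposure: 6 months.
The Gamma prior is conjugate for the Poisson rate, so λ | data ~ Gamma(14+41, 3+6) = Gamma(55, 9).
Posterior mode = (α'−1)/β' = 54/9 = 6.

6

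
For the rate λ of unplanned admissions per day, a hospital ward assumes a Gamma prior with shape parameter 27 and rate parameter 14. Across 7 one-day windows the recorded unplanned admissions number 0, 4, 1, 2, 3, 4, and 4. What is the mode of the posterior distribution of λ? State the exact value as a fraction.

Total count: 0 + 4 + 1 + 2 + 3 + 4 + 4 = 18.
Total exposure: 7 days.
Posterior: α' = 27 + 18 = 45, β' = 14 + 7 = 21.
Posterior mode = (α'−1)/β' = 44/21.

44/21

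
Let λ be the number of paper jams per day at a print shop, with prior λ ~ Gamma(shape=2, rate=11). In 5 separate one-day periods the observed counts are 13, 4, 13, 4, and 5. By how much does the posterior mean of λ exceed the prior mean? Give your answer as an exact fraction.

419/176

Total count: 13 + 4 + 13 + 4 + 5 = 39.
Total exposure: 5 days.
Conjugate update: add total count to the shape and total exposure to the rate, giving Gamma(41, 16).
Posterior mean = 41/16 = 41/16; prior mean = 2/11 = 2/11. Difference = 41/16 − 2/11 = 419/176.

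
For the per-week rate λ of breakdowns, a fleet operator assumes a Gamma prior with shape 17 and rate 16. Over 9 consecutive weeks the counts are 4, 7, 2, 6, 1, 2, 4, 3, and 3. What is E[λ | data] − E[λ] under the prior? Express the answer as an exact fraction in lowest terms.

359/400

Total count: 4 + 7 + 2 + 6 + 1 + 2 + 4 + 3 + 3 = 32.
Total exposure: 9 weeks.
The Gamma prior is conjugate for the Poisson rate, so λ | data ~ Gamma(17+32, 16+9) = Gamma(49, 25).
Posterior mean = 49/25 = 49/25; prior mean = 17/16 = 17/16. Difference = 49/25 − 17/16 = 359/400.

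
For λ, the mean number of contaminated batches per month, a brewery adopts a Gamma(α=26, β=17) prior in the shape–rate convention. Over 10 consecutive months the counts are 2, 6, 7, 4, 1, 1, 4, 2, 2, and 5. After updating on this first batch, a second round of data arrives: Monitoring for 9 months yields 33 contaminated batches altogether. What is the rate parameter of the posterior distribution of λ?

Total count: 2 + 6 + 7 + 4 + 1 + 1 + 4 + 2 + 2 + 5 = 34.
Total exposure: 10 months.
After the first batch: Gamma(26 + 34, 17 + 10) = Gamma(60, 27).
Total count 33 over total exposure 9 months.
After the second batch: Gamma(60 + 33, 27 + 9) = Gamma(93, 36).

36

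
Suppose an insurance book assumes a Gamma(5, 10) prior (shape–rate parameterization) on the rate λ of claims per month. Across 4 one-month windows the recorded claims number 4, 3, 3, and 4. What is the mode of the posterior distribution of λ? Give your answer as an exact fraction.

9/7

Total count: 4 + 3 + 3 + 4 = 14.
Total exposure: 4 months.
Conjugate update: add total count to the shape and total exposure to the rate, giving Gamma(19, 14).
Posterior mode = (α'−1)/β' = 18/14 = 9/7.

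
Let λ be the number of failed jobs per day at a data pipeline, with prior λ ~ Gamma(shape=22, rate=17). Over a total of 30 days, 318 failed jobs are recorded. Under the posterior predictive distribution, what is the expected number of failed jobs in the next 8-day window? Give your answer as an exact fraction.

Total count 318 over total exposure 30 days.
By Gamma–Poisson conjugacy, the posterior is Gamma(α + Σx, β + Σt) = Gamma(22 + 318, 17 + 30) = Gamma(340, 47).
Predictive mean over an 8-day window = T·E[λ|data] = 8·340/47 = 2720/47.

2720/47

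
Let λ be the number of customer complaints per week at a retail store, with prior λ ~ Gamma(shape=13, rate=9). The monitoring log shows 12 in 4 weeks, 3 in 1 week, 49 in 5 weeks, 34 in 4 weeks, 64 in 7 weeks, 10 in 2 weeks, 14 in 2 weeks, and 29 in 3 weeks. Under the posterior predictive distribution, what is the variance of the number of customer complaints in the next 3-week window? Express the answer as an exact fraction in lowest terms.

Total count: 12 + 3 + 49 + 34 + 64 + 10 + 14 + 29 = 215.
Total exposure: 4 + 1 + 5 + 4 + 7 + 2 + 2 + 3 = 28 weeks.
Conjugate update: add total count to the shape and total exposure to the rate, giving Gamma(228, 37).
The posterior predictive for a window of length T is Negative Binomial with variance T·α'·(β'+T)/β'² = 3·228·40/1369 = 27360/1369.

27360/1369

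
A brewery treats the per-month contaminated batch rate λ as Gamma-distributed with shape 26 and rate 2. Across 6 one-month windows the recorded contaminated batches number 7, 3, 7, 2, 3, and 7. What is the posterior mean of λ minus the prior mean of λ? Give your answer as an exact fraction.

-49/8

Total count: 7 + 3 + 7 + 2 + 3 + 7 = 29.
Total exposure: 6 months.
The Gamma prior is conjugate for the Poisson rate, so λ | data ~ Gamma(26+29, 2+6) = Gamma(55, 8).
Posterior mean = 55/8 = 55/8; prior mean = 26/2 = 13. Difference = 55/8 − 13 = -49/8.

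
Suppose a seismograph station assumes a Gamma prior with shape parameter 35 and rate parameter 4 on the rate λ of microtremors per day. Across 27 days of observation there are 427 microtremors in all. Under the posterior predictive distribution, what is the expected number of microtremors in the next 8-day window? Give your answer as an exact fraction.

Total count 427 over total exposure 27 days.
Gamma(α, β) with Poisson data over total exposure Σt gives posterior Gamma(α+Σx, β+Σt) = Gamma(462, 31).
Predictive mean over an 8-day window = T·E[λ|data] = 8·462/31 = 3696/31.

3696/31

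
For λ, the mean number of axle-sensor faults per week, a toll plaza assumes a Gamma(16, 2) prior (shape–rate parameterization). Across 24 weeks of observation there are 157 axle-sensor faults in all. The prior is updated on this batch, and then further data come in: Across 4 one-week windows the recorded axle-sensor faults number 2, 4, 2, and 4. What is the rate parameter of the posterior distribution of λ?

Total count 157 over total exposure 24 weeks.
After the first batch: Gamma(16 + 157, 2 + 24) = Gamma(173, 26).
Total count: 2 + 4 + 2 + 4 = 12.
Total exposure: 4 weeks.
After the second batch: Gamma(173 + 12, 26 + 4) = Gamma(185, 30).

30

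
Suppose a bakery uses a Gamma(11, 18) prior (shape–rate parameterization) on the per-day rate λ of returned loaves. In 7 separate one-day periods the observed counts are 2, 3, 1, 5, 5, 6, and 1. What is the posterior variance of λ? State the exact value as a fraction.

Total count: 2 + 3 + 1 + 5 + 5 + 6 + 1 = 23.
Total exposure: 7 days.
Conjugate update: add total count to the shape and total exposure to the rate, giving Gamma(34, 25).
Posterior variance = α'/β'² = 34/625.

34/625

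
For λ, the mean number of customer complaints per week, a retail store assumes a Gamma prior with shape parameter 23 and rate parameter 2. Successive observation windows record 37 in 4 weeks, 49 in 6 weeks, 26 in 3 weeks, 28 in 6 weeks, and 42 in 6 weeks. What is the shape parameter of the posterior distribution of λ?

Total count: 37 + 49 + 26 + 28 + 42 = 182.
Total exposure: 4 + 6 + 3 + 6 + 6 = 25 weeks.
By Gamma–Poisson conjugacy, the posterior is Gamma(α + Σx, β + Σt) = Gamma(23 + 182, 2 + 25) = Gamma(205, 27).

205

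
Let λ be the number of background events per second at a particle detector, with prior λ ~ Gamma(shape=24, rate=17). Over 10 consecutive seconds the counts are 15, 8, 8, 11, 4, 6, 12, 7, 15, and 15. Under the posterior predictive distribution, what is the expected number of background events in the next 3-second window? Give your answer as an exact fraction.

125/9

Total count: 15 + 8 + 8 + 11 + 4 + 6 + 12 + 7 + 15 + 15 = 101.
Total exposure: 10 seconds.
By Gamma–Poisson conjugacy, the posterior is Gamma(α + Σx, β + Σt) = Gamma(24 + 101, 17 + 10) = Gamma(125, 27).
Predictive mean over a 3-second window = T·E[λ|data] = 3·125/27 = 125/9.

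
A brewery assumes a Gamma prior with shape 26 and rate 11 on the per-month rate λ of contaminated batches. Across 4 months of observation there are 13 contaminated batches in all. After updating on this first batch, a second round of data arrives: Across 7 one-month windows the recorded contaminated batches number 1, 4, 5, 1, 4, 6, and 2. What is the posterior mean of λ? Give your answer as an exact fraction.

Total count 13 over total exposure 4 months.
After the first batch: Gamma(26 + 13, 11 + 4) = Gamma(39, 15).
Total count: 1 + 4 + 5 + 1 + 4 + 6 + 2 = 23.
Total exposure: 7 months.
After the second batch: Gamma(39 + 23, 15 + 7) = Gamma(62, 22).
Posterior mean = α'/β' = 62/22 = 31/11.

31/11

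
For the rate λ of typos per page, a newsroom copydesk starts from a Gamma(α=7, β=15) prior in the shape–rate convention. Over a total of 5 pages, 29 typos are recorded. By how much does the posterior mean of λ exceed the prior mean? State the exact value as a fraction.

4/3

Total count 29 over total exposure 5 pages.
Conjugate update: add total count to the shape and total exposure to the rate, giving Gamma(36, 20).
Posterior mean = 36/20 = 9/5; prior mean = 7/15 = 7/15. Difference = 9/5 − 7/15 = 4/3.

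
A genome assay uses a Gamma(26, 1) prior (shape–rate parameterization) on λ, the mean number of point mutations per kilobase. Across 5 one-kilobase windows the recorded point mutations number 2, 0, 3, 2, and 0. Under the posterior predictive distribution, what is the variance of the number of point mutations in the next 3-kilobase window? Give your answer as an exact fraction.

Total count: 2 + 0 + 3 + 2 + 0 = 7.
Total exposure: 5 kilobases.
Gamma(α, β) with Poisson data over total exposure Σt gives posterior Gamma(α+Σx, β+Σt) = Gamma(33, 6).
The posterior predictive for a window of length T is Negative Binomial with variance T·α'·(β'+T)/β'² = 3·33·9/36 = 99/4.

99/4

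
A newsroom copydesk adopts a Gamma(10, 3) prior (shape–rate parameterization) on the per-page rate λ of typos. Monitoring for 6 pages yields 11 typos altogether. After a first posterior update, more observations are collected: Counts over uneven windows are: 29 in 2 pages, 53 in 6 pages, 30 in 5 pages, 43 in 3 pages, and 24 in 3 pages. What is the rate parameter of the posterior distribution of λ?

Total count 11 over total exposure 6 pages.
After the first batch: Gamma(10 + 11, 3 + 6) = Gamma(21, 9).
Total count: 29 + 53 + 30 + 43 + 24 = 179.
Total exposure: 2 + 6 + 5 + 3 + 3 = 19 pages.
After the second batch: Gamma(21 + 179, 9 + 19) = Gamma(200, 28).

28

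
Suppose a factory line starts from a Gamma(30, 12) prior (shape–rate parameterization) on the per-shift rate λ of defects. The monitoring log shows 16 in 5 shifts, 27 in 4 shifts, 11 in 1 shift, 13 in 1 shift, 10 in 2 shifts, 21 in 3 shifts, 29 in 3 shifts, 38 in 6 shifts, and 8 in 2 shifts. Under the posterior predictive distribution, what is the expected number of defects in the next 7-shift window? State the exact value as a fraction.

Total count: 16 + 27 + 11 + 13 + 10 + 21 + 29 + 38 + 8 = 173.
Total exposure: 5 + 4 + 1 + 1 + 2 + 3 + 3 + 6 + 2 = 27 shifts.
The Gamma prior is conjugate for the Poisson rate, so λ | data ~ Gamma(30+173, 12+27) = Gamma(203, 39).
Predictive mean over a 7-shift window = T·E[λ|data] = 7·203/39 = 1421/39.

1421/39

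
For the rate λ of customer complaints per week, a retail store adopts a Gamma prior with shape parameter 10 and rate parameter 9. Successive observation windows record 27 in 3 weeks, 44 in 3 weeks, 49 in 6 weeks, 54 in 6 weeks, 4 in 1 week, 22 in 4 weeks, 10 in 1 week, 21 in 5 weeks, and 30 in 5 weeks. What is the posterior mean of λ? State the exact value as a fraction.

Total count: 27 + 44 + 49 + 54 + 4 + 22 + 10 + 21 + 30 = 261.
Total exposure: 3 + 3 + 6 + 6 + 1 + 4 + 1 + 5 + 5 = 34 weeks.
Conjugate update: add total count to the shape and total exposure to the rate, giving Gamma(271, 43).
Posterior mean = α'/β' = 271/43.

271/43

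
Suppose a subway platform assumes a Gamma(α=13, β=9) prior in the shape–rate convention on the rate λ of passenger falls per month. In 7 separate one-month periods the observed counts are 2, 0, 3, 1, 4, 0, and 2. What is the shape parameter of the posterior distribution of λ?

Total count: 2 + 0 + 3 + 1 + 4 + 0 + 2 = 12.
Total exposure: 7 months.
By Gamma–Poisson conjugacy, the posterior is Gamma(α + Σx, β + Σt) = Gamma(13 + 12, 9 + 7) = Gamma(25, 16).

25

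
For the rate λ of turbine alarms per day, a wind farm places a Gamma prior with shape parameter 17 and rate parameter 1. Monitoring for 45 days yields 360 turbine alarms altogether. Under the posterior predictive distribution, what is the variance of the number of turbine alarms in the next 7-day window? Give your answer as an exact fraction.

139867/2116

Total count 360 over total exposure 45 days.
Conjugate update: add total count to the shape and total exposure to the rate, giving Gamma(377, 46).
The posterior predictive for a window of length T is Negative Binomial with variance T·α'·(β'+T)/β'² = 7·377·53/2116 = 139867/2116.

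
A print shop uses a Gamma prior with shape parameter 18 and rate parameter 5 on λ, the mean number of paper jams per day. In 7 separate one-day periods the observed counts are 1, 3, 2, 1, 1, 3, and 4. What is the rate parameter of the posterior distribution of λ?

Total count: 1 + 3 + 2 + 1 + 1 + 3 + 4 = 15.
Total exposure: 7 days.
By Gamma–Poisson conjugacy, the posterior is Gamma(α + Σx, β + Σt) = Gamma(18 + 15, 5 + 7) = Gamma(33, 12).

12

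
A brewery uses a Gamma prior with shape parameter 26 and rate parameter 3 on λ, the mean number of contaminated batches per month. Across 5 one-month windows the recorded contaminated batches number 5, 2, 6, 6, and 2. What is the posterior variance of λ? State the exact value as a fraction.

Total count: 5 + 2 + 6 + 6 + 2 = 21.
Total exposure: 5 months.
Posterior: α' = 26 + 21 = 47, β' = 3 + 5 = 8.
Posterior variance = α'/β'² = 47/64.

47/64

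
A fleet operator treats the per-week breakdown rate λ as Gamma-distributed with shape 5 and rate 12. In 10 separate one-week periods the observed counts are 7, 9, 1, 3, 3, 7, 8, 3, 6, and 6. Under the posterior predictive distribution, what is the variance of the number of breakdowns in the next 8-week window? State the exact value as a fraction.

3480/121

Total count: 7 + 9 + 1 + 3 + 3 + 7 + 8 + 3 + 6 + 6 = 53.
Total exposure: 10 weeks.
Conjugate update: add total count to the shape and total exposure to the rate, giving Gamma(58, 22).
The posterior predictive for a window of length T is Negative Binomial with variance T·α'·(β'+T)/β'² = 8·58·30/484 = 3480/121.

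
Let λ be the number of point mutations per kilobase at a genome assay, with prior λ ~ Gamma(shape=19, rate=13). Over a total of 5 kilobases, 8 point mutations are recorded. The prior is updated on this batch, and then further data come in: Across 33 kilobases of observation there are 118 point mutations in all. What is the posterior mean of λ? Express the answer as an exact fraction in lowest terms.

Total count 8 over total exposure 5 kilobases.
After the first batch: Gamma(19 + 8, 13 + 5) = Gamma(27, 18).
Total count 118 over total exposure 33 kilobases.
After the second batch: Gamma(27 + 118, 18 + 33) = Gamma(145, 51).
Posterior mean = α'/β' = 145/51.

145/51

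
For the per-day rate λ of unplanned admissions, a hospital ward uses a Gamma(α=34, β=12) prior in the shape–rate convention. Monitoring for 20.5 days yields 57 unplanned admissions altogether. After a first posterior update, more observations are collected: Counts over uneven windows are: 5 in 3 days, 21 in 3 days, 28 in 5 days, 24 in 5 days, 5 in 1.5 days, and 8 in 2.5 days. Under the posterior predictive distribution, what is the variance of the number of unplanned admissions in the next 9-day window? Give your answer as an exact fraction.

Total count 57 over total exposure 20.5 days.
After the first batch: Gamma(34 + 57, 12 + 20.5) = Gamma(91, 65/2).
Total count: 5 + 21 + 28 + 24 + 5 + 8 = 91.
Total exposure: 3 + 3 + 5 + 5 + 1.5 + 2.5 = 20 days.
After the second batch: Gamma(91 + 91, 65/2 + 20) = Gamma(182, 105/2).
The posterior predictive for a window of length T is Negative Binomial with variance T·α'·(β'+T)/β'² = 9·182·(123/2)/(11025/4) = 6396/175.

6396/175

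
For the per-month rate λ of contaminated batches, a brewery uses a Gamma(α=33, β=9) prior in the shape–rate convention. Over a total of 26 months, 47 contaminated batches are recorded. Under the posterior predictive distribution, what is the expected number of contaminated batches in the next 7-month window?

16

Total count 47 over total exposure 26 months.
Conjugate update: add total count to the shape and total exposure to the rate, giving Gamma(80, 35).
Predictive mean over a 7-month window = T·E[λ|data] = 7·80/35 = 16.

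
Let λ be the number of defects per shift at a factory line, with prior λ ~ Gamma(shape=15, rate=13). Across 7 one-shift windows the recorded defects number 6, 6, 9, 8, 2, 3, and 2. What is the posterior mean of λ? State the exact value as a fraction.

Total count: 6 + 6 + 9 + 8 + 2 + 3 + 2 = 36.
Total exposure: 7 shifts.
By Gamma–Poisson conjugacy, the posterior is Gamma(α + Σx, β + Σt) = Gamma(15 + 36, 13 + 7) = Gamma(51, 20).
Posterior mean = α'/β' = 51/20.

51/20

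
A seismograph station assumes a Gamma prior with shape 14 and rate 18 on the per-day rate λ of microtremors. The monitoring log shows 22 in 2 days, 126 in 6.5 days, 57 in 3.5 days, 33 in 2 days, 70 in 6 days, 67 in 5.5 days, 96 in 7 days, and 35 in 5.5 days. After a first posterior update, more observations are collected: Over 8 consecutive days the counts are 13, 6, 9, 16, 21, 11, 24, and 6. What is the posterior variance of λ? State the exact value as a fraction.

313/2048

Total count: 22 + 126 + 57 + 33 + 70 + 67 + 96 + 35 = 506.
Total exposure: 2 + 6.5 + 3.5 + 2 + 6 + 5.5 + 7 + 5.5 = 38 days.
After the first batch: Gamma(14 + 506, 18 + 38) = Gamma(520, 56).
Total count: 13 + 6 + 9 + 16 + 21 + 11 + 24 + 6 = 106.
Total exposure: 8 days.
After the second batch: Gamma(520 + 106, 56 + 8) = Gamma(626, 64).
Posterior variance = α'/β'² = 626/4096 = 313/2048.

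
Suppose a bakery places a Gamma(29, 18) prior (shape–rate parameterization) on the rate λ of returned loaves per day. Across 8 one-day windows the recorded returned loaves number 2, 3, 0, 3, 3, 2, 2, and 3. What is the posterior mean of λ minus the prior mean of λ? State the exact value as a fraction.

Total count: 2 + 3 + 0 + 3 + 3 + 2 + 2 + 3 = 18.
Total exposure: 8 days.
Posterior: α' = 29 + 18 = 47, β' = 18 + 8 = 26.
Posterior mean = 47/26 = 47/26; prior mean = 29/18 = 29/18. Difference = 47/26 − 29/18 = 23/117.

23/117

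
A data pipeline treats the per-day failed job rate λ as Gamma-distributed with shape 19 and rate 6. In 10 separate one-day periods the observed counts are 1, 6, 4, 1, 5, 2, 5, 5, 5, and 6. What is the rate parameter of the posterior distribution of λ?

16

Total count: 1 + 6 + 4 + 1 + 5 + 2 + 5 + 5 + 5 + 6 = 40.
Total exposure: 10 days.
Posterior: α' = 19 + 40 = 59, β' = 6 + 10 = 16.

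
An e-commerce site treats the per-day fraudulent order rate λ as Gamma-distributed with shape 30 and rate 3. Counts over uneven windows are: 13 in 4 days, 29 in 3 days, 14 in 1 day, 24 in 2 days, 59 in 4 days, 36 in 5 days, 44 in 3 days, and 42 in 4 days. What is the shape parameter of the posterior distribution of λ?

291

Total count: 13 + 29 + 14 + 24 + 59 + 36 + 44 + 42 = 261.
Total exposure: 4 + 3 + 1 + 2 + 4 + 5 + 3 + 4 = 26 days.
By Gamma–Poisson conjugacy, the posterior is Gamma(α + Σx, β + Σt) = Gamma(30 + 261, 3 + 26) = Gamma(291, 29).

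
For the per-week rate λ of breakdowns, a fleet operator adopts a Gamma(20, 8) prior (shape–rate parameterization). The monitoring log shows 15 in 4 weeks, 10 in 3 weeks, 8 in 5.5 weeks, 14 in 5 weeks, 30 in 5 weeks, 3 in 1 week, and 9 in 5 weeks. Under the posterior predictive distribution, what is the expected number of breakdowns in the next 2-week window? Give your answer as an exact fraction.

436/73

Total count: 15 + 10 + 8 + 14 + 30 + 3 + 9 = 89.
Total exposure: 4 + 3 + 5.5 + 5 + 5 + 1 + 5 = 28.5 weeks.
By Gamma–Poisson conjugacy, the posterior is Gamma(α + Σx, β + Σt) = Gamma(20 + 89, 8 + 28.5) = Gamma(109, 73/2).
Predictive mean over a 2-week window = T·E[λ|data] = 2·109/(73/2) = 436/73.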